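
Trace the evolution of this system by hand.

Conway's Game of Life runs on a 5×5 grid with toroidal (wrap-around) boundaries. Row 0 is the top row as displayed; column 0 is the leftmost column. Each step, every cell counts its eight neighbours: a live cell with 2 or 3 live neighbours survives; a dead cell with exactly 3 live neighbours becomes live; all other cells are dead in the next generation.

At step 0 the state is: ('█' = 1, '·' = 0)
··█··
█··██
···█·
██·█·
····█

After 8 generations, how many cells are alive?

8

step 0: ··█··
█··██
···█·
██·█·
····█
step 1: █····
··███
·█·█·
█·██·
█████
step 2: ·····
█████
██···
·····
·····
step 3: █████
··███
···█·
·····
·····
step 4: ██···
·····
··███
·····
█████
step 5: ···█·
█████
···█·
·····
··███
step 6: ·····
██···
██·█·
··█·█
··███
step 7: █████
███·█
···█·
·····
··█·█
step 8: ·····
·····
█████
···█·
··█·█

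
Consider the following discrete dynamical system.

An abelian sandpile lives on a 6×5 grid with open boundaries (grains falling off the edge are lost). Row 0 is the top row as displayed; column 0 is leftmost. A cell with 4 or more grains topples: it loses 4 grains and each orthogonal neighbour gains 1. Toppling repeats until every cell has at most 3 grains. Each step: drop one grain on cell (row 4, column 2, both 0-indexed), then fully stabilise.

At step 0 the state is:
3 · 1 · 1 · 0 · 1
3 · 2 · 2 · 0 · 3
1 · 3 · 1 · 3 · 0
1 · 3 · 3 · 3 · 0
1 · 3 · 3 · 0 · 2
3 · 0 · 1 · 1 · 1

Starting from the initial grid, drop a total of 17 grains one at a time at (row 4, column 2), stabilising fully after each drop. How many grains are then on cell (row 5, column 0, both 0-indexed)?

[0] 3 · 1 · 1 · 0 · 1
3 · 2 · 2 · 0 · 3
1 · 3 · 1 · 3 · 0
1 · 3 · 3 · 3 · 0
1 · 3 · 3 · 0 · 2
3 · 0 · 1 · 1 · 1
[1] 3 · 1 · 1 · 0 · 1
3 · 3 · 3 · 1 · 3
2 · 1 · 0 · 1 · 1
2 · 2 · 3 · 1 · 1
2 · 1 · 2 · 2 · 2
3 · 1 · 2 · 1 · 1
[2] 3 · 1 · 1 · 0 · 1
3 · 3 · 3 · 1 · 3
2 · 1 · 0 · 1 · 1
2 · 2 · 3 · 1 · 1
2 · 1 · 3 · 2 · 2
3 · 1 · 2 · 1 · 1
[3] 3 · 1 · 1 · 0 · 1
3 · 3 · 3 · 1 · 3
2 · 1 · 1 · 1 · 1
2 · 3 · 0 · 2 · 1
2 · 2 · 1 · 3 · 2
3 · 1 · 3 · 1 · 1
[4] 3 · 1 · 1 · 0 · 1
3 · 3 · 3 · 1 · 3
2 · 1 · 1 · 1 · 1
2 · 3 · 0 · 2 · 1
2 · 2 · 2 · 3 · 2
3 · 1 · 3 · 1 · 1
[5] 3 · 1 · 1 · 0 · 1
3 · 3 · 3 · 1 · 3
2 · 1 · 1 · 1 · 1
2 · 3 · 0 · 2 · 1
2 · 2 · 3 · 3 · 2
3 · 1 · 3 · 1 · 1
[6] 3 · 1 · 1 · 0 · 1
3 · 3 · 3 · 1 · 3
2 · 1 · 1 · 1 · 1
2 · 3 · 1 · 3 · 1
2 · 3 · 2 · 0 · 3
3 · 2 · 0 · 3 · 1
[7] 3 · 1 · 1 · 0 · 1
3 · 3 · 3 · 1 · 3
2 · 1 · 1 · 1 · 1
2 · 3 · 1 · 3 · 1
2 · 3 · 3 · 0 · 3
3 · 2 · 0 · 3 · 1
[8] 3 · 1 · 1 · 0 · 1
3 · 3 · 3 · 1 · 3
2 · 2 · 1 · 1 · 1
3 · 0 · 3 · 3 · 1
3 · 1 · 1 · 1 · 3
3 · 3 · 1 · 3 · 1
[9] 3 · 1 · 1 · 0 · 1
3 · 3 · 3 · 1 · 3
2 · 2 · 1 · 1 · 1
3 · 0 · 3 · 3 · 1
3 · 1 · 2 · 1 · 3
3 · 3 · 1 · 3 · 1
[10] 3 · 1 · 1 · 0 · 1
3 · 3 · 3 · 1 · 3
2 · 2 · 1 · 1 · 1
3 · 0 · 3 · 3 · 1
3 · 1 · 3 · 1 · 3
3 · 3 · 1 · 3 · 1
[11] 3 · 1 · 1 · 0 · 1
3 · 3 · 3 · 1 · 3
2 · 2 · 2 · 2 · 1
3 · 1 · 1 · 0 · 2
3 · 2 · 1 · 3 · 3
3 · 3 · 2 · 3 · 1
[12] 3 · 1 · 1 · 0 · 1
3 · 3 · 3 · 1 · 3
2 · 2 · 2 · 2 · 1
3 · 1 · 1 · 0 · 2
3 · 2 · 2 · 3 · 3
3 · 3 · 2 · 3 · 1
[13] 3 · 1 · 1 · 0 · 1
3 · 3 · 3 · 1 · 3
2 · 2 · 2 · 2 · 1
3 · 1 · 1 · 0 · 2
3 · 2 · 3 · 3 · 3
3 · 3 · 2 · 3 · 1
[14] 3 · 1 · 1 · 0 · 1
3 · 3 · 3 · 1 · 3
3 · 2 · 2 · 2 · 1
0 · 3 · 2 · 1 · 3
2 · 1 · 3 · 2 · 0
1 · 2 · 1 · 1 · 3
[15] 3 · 1 · 1 · 0 · 1
3 · 3 · 3 · 1 · 3
3 · 2 · 2 · 2 · 1
0 · 3 · 3 · 1 · 3
2 · 2 · 0 · 3 · 0
1 · 2 · 2 · 1 · 3
[16] 3 · 1 · 1 · 0 · 1
3 · 3 · 3 · 1 · 3
3 · 2 · 2 · 2 · 1
0 · 3 · 3 · 1 · 3
2 · 2 · 1 · 3 · 0
1 · 2 · 2 · 1 · 3
[17] 3 · 1 · 1 · 0 · 1
3 · 3 · 3 · 1 · 3
3 · 2 · 2 · 2 · 1
0 · 3 · 3 · 1 · 3
2 · 2 · 2 · 3 · 0
1 · 2 · 2 · 1 · 3

1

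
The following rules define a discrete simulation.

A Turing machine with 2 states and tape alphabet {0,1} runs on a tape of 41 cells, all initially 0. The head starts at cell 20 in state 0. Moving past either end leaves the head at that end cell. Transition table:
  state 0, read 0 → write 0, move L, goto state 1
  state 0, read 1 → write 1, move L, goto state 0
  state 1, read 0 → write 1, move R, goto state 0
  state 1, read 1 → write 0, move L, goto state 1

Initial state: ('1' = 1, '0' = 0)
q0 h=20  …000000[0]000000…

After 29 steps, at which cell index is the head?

[0] q0 h=20  …000000[0]000000…
[1] q1 h=19  …000000[0]000000…
[2] q0 h=20  …000001[0]000000…
[3] q1 h=19  …000000[1]000000…
[4] q1 h=18  …000000[0]000000…
[5] q0 h=19  …000001[0]000000…
[6] q1 h=18  …000000[1]000000…
[7] q1 h=17  …000000[0]000000…
[8] q0 h=18  …000001[0]000000…
[9] q1 h=17  …000000[1]000000…
[10] q1 h=16  …000000[0]000000…
[11] q0 h=17  …000001[0]000000…
[12] q1 h=16  …000000[1]000000…
[13] q1 h=15  …000000[0]000000…
[14] q0 h=16  …000001[0]000000…
[15] q1 h=15  …000000[1]000000…
[16] q1 h=14  …000000[0]000000…
[17] q0 h=15  …000001[0]000000…
[18] q1 h=14  …000000[1]000000…
[19] q1 h=13  …000000[0]000000…
[20] q0 h=14  …000001[0]000000…
[21] q1 h=13  …000000[1]000000…
[22] q1 h=12  …000000[0]000000…
[23] q0 h=13  …000001[0]000000…
[24] q1 h=12  …000000[1]000000…
[25] q1 h=11  …000000[0]000000…
[26] q0 h=12  …000001[0]000000…
[27] q1 h=11  …000000[1]000000…
[28] q1 h=10  …000000[0]000000…
[29] q0 h=11  …000001[0]000000…

11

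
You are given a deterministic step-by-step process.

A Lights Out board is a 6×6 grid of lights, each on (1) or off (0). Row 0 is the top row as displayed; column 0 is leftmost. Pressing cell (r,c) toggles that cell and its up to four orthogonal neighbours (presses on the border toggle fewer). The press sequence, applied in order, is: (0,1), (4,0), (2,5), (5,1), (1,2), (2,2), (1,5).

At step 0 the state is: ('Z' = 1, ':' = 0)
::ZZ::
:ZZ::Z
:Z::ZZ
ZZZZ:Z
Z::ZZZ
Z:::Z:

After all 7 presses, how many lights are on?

21

k=0  ::ZZ::
:ZZ::Z
:Z::ZZ
ZZZZ:Z
Z::ZZZ
Z:::Z:
k=1  ZZ:Z::
::Z::Z
:Z::ZZ
ZZZZ:Z
Z::ZZZ
Z:::Z:
k=2  ZZ:Z::
::Z::Z
:Z::ZZ
:ZZZ:Z
:Z:ZZZ
::::Z:
k=3  ZZ:Z::
::Z:::
:Z::::
:ZZZ::
:Z:ZZZ
::::Z:
k=4  ZZ:Z::
::Z:::
:Z::::
:ZZZ::
:::ZZZ
ZZZ:Z:
k=5  ZZZZ::
:Z:Z::
:ZZ:::
:ZZZ::
:::ZZZ
ZZZ:Z:
k=6  ZZZZ::
:ZZZ::
:::Z::
:Z:Z::
:::ZZZ
ZZZ:Z:
k=7  ZZZZ:Z
:ZZZZZ
:::Z:Z
:Z:Z::
:::ZZZ
ZZZ:Z:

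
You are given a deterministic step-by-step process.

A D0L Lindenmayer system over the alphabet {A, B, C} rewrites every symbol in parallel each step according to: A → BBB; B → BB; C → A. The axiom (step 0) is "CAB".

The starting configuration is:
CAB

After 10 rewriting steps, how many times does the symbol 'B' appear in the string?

gen 0: CAB
gen 1: ABBBBB
gen 2: BBBBBBBBBBBBB
gen 3: BBBBBBBBBBBBBBBBBBBBBBBBBB
gen 4: BBBBBBBBBBBBBBBBBBBBBBBBBBBBBBBBBBBBBBBBBBBBBBBBBBBB
gen 5: BBBBBBBBBBBBBBBBBBBBBBBBBBBBBBBBBBBBBBBBBBBBBBBBBBBBBBBBBBBBBBBBBBBBBBBBBBBBBBBBBBBBBBBBBBBBBBBBBBBBBBBB
gen 6: BBBBBBBBBBBBBBBBBBBBBBBBBBBBBBBBBBBBBBBBBBBBBBBBBBBBBBBBBB…BBBBBBBBBBBBBBBBBBBBBBBBBBBBBBBBBBBBBBBBBBBBBBBBBBBBBBBBBB  (len 208)
gen 7: BBBBBBBBBBBBBBBBBBBBBBBBBBBBBBBBBBBBBBBBBBBBBBBBBBBBBBBBBB…BBBBBBBBBBBBBBBBBBBBBBBBBBBBBBBBBBBBBBBBBBBBBBBBBBBBBBBBBB  (len 416)
gen 8: BBBBBBBBBBBBBBBBBBBBBBBBBBBBBBBBBBBBBBBBBBBBBBBBBBBBBBBBBB…BBBBBBBBBBBBBBBBBBBBBBBBBBBBBBBBBBBBBBBBBBBBBBBBBBBBBBBBBB  (len 832)
gen 9: BBBBBBBBBBBBBBBBBBBBBBBBBBBBBBBBBBBBBBBBBBBBBBBBBBBBBBBBBB…BBBBBBBBBBBBBBBBBBBBBBBBBBBBBBBBBBBBBBBBBBBBBBBBBBBBBBBBBB  (len 1664)
gen 10: BBBBBBBBBBBBBBBBBBBBBBBBBBBBBBBBBBBBBBBBBBBBBBBBBBBBBBBBBB…BBBBBBBBBBBBBBBBBBBBBBBBBBBBBBBBBBBBBBBBBBBBBBBBBBBBBBBBBB  (len 3328)

3328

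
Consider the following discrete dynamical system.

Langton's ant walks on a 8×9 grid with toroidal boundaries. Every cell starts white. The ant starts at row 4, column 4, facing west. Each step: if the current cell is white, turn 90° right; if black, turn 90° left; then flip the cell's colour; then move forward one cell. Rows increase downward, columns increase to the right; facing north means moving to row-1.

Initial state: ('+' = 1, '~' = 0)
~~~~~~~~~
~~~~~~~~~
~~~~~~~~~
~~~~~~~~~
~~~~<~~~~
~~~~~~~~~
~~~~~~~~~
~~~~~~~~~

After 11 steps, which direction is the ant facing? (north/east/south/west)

south

step 0: ~~~~~~~~~
~~~~~~~~~
~~~~~~~~~
~~~~~~~~~
~~~~<~~~~
~~~~~~~~~
~~~~~~~~~
~~~~~~~~~
step 1: ~~~~~~~~~
~~~~~~~~~
~~~~~~~~~
~~~~^~~~~
~~~~+~~~~
~~~~~~~~~
~~~~~~~~~
~~~~~~~~~
step 2: ~~~~~~~~~
~~~~~~~~~
~~~~~~~~~
~~~~+>~~~
~~~~+~~~~
~~~~~~~~~
~~~~~~~~~
~~~~~~~~~
step 3: ~~~~~~~~~
~~~~~~~~~
~~~~~~~~~
~~~~++~~~
~~~~+v~~~
~~~~~~~~~
~~~~~~~~~
~~~~~~~~~
step 4: ~~~~~~~~~
~~~~~~~~~
~~~~~~~~~
~~~~++~~~
~~~~<+~~~
~~~~~~~~~
~~~~~~~~~
~~~~~~~~~
step 5: ~~~~~~~~~
~~~~~~~~~
~~~~~~~~~
~~~~++~~~
~~~~~+~~~
~~~~v~~~~
~~~~~~~~~
~~~~~~~~~
step 6: ~~~~~~~~~
~~~~~~~~~
~~~~~~~~~
~~~~++~~~
~~~~~+~~~
~~~<+~~~~
~~~~~~~~~
~~~~~~~~~
step 7: ~~~~~~~~~
~~~~~~~~~
~~~~~~~~~
~~~~++~~~
~~~^~+~~~
~~~++~~~~
~~~~~~~~~
~~~~~~~~~
step 8: ~~~~~~~~~
~~~~~~~~~
~~~~~~~~~
~~~~++~~~
~~~+>+~~~
~~~++~~~~
~~~~~~~~~
~~~~~~~~~
step 9: ~~~~~~~~~
~~~~~~~~~
~~~~~~~~~
~~~~++~~~
~~~+++~~~
~~~+v~~~~
~~~~~~~~~
~~~~~~~~~
step 10: ~~~~~~~~~
~~~~~~~~~
~~~~~~~~~
~~~~++~~~
~~~+++~~~
~~~+~>~~~
~~~~~~~~~
~~~~~~~~~
step 11: ~~~~~~~~~
~~~~~~~~~
~~~~~~~~~
~~~~++~~~
~~~+++~~~
~~~+~+~~~
~~~~~v~~~
~~~~~~~~~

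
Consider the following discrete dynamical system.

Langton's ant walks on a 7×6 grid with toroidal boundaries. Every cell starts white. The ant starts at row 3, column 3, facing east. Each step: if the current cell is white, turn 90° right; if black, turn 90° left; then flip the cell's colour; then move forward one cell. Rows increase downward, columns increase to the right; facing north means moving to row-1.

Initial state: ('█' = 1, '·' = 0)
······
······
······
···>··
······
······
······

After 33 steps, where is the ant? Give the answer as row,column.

2,1

0) ······
······
······
···>··
······
······
······
1) ······
······
······
···█··
···v··
······
······
2) ······
······
······
···█··
··<█··
······
······
3) ······
······
······
··^█··
··██··
······
······
4) ······
······
······
··█>··
··██··
······
······
5) ······
······
···^··
··█···
··██··
······
······
6) ······
······
···█>·
··█···
··██··
······
······
7) ······
······
···██·
··█·v·
··██··
······
······
8) ······
······
···██·
··█<█·
··██··
······
······
9) ······
······
···^█·
··███·
··██··
······
······
10) ······
······
··<·█·
··███·
··██··
······
······
11) ······
··^···
··█·█·
··███·
··██··
······
······
12) ······
··█>··
··█·█·
··███·
··██··
······
······
13) ······
··██··
··█v█·
··███·
··██··
······
······
14) ······
··██··
··<██·
··███·
··██··
······
······
15) ······
··██··
···██·
··v██·
··██··
······
······
16) ······
··██··
···██·
···>█·
··██··
······
······
17) ······
··██··
···^█·
····█·
··██··
······
······
18) ······
··██··
··<·█·
····█·
··██··
······
······
19) ······
··^█··
··█·█·
····█·
··██··
······
······
20) ······
·<·█··
··█·█·
····█·
··██··
······
······
21) ·^····
·█·█··
··█·█·
····█·
··██··
······
······
22) ·█>···
·█·█··
··█·█·
····█·
··██··
······
······
23) ·██···
·█v█··
··█·█·
····█·
··██··
······
······
24) ·██···
·<██··
··█·█·
····█·
··██··
······
······
25) ·██···
··██··
·v█·█·
····█·
··██··
······
······
26) ·██···
··██··
<██·█·
····█·
··██··
······
······
27) ·██···
^·██··
███·█·
····█·
··██··
······
······
28) ·██···
█>██··
███·█·
····█·
··██··
······
······
29) ·██···
████··
█v█·█·
····█·
··██··
······
······
30) ·██···
████··
█·>·█·
····█·
··██··
······
······
31) ·██···
██^█··
█···█·
····█·
··██··
······
······
32) ·██···
█<·█··
█···█·
····█·
··██··
······
······
33) ·██···
█··█··
█v··█·
····█·
··██··
······
······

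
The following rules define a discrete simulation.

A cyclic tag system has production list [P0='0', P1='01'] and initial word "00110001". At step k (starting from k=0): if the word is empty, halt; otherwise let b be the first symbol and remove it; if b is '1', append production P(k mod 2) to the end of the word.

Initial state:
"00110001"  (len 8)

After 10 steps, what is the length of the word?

3

0) "00110001"  (len 8)
1) "0110001"  (len 7)
2) "110001"  (len 6)
3) "100010"  (len 6)
4) "0001001"  (len 7)
5) "001001"  (len 6)
6) "01001"  (len 5)
7) "1001"  (len 4)
8) "00101"  (len 5)
9) "0101"  (len 4)
10) "101"  (len 3)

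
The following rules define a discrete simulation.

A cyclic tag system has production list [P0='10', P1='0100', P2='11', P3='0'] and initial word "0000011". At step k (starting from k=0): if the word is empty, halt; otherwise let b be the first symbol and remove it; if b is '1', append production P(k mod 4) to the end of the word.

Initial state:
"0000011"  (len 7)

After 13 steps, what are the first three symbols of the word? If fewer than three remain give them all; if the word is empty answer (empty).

step 0: "0000011"  (len 7)
step 1: "000011"  (len 6)
step 2: "00011"  (len 5)
step 3: "0011"  (len 4)
step 4: "011"  (len 3)
step 5: "11"  (len 2)
step 6: "10100"  (len 5)
step 7: "010011"  (len 6)
step 8: "10011"  (len 5)
step 9: "001110"  (len 6)
step 10: "01110"  (len 5)
step 11: "1110"  (len 4)
step 12: "1100"  (len 4)
step 13: "10010"  (len 5)

100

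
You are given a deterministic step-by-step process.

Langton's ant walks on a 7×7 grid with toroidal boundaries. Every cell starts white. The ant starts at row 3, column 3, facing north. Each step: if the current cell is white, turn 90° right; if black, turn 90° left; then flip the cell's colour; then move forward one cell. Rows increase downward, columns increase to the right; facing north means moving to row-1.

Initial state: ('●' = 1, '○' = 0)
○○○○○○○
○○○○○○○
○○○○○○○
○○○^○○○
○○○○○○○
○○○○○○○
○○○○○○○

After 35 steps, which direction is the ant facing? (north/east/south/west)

east

[0] ○○○○○○○
○○○○○○○
○○○○○○○
○○○^○○○
○○○○○○○
○○○○○○○
○○○○○○○
[1] ○○○○○○○
○○○○○○○
○○○○○○○
○○○●>○○
○○○○○○○
○○○○○○○
○○○○○○○
[2] ○○○○○○○
○○○○○○○
○○○○○○○
○○○●●○○
○○○○v○○
○○○○○○○
○○○○○○○
[3] ○○○○○○○
○○○○○○○
○○○○○○○
○○○●●○○
○○○<●○○
○○○○○○○
○○○○○○○
[4] ○○○○○○○
○○○○○○○
○○○○○○○
○○○^●○○
○○○●●○○
○○○○○○○
○○○○○○○
[5] ○○○○○○○
○○○○○○○
○○○○○○○
○○<○●○○
○○○●●○○
○○○○○○○
○○○○○○○
[6] ○○○○○○○
○○○○○○○
○○^○○○○
○○●○●○○
○○○●●○○
○○○○○○○
○○○○○○○
[7] ○○○○○○○
○○○○○○○
○○●>○○○
○○●○●○○
○○○●●○○
○○○○○○○
○○○○○○○
[8] ○○○○○○○
○○○○○○○
○○●●○○○
○○●v●○○
○○○●●○○
○○○○○○○
○○○○○○○
[9] ○○○○○○○
○○○○○○○
○○●●○○○
○○<●●○○
○○○●●○○
○○○○○○○
○○○○○○○
[10] ○○○○○○○
○○○○○○○
○○●●○○○
○○○●●○○
○○v●●○○
○○○○○○○
○○○○○○○
[11] ○○○○○○○
○○○○○○○
○○●●○○○
○○○●●○○
○<●●●○○
○○○○○○○
○○○○○○○
[12] ○○○○○○○
○○○○○○○
○○●●○○○
○^○●●○○
○●●●●○○
○○○○○○○
○○○○○○○
[13] ○○○○○○○
○○○○○○○
○○●●○○○
○●>●●○○
○●●●●○○
○○○○○○○
○○○○○○○
[14] ○○○○○○○
○○○○○○○
○○●●○○○
○●●●●○○
○●v●●○○
○○○○○○○
○○○○○○○
[15] ○○○○○○○
○○○○○○○
○○●●○○○
○●●●●○○
○●○>●○○
○○○○○○○
○○○○○○○
[16] ○○○○○○○
○○○○○○○
○○●●○○○
○●●^●○○
○●○○●○○
○○○○○○○
○○○○○○○
[17] ○○○○○○○
○○○○○○○
○○●●○○○
○●<○●○○
○●○○●○○
○○○○○○○
○○○○○○○
[18] ○○○○○○○
○○○○○○○
○○●●○○○
○●○○●○○
○●v○●○○
○○○○○○○
○○○○○○○
[19] ○○○○○○○
○○○○○○○
○○●●○○○
○●○○●○○
○<●○●○○
○○○○○○○
○○○○○○○
[20] ○○○○○○○
○○○○○○○
○○●●○○○
○●○○●○○
○○●○●○○
○v○○○○○
○○○○○○○
[21] ○○○○○○○
○○○○○○○
○○●●○○○
○●○○●○○
○○●○●○○
<●○○○○○
○○○○○○○
[22] ○○○○○○○
○○○○○○○
○○●●○○○
○●○○●○○
^○●○●○○
●●○○○○○
○○○○○○○
[23] ○○○○○○○
○○○○○○○
○○●●○○○
○●○○●○○
●>●○●○○
●●○○○○○
○○○○○○○
[24] ○○○○○○○
○○○○○○○
○○●●○○○
○●○○●○○
●●●○●○○
●v○○○○○
○○○○○○○
[25] ○○○○○○○
○○○○○○○
○○●●○○○
○●○○●○○
●●●○●○○
●○>○○○○
○○○○○○○
[26] ○○○○○○○
○○○○○○○
○○●●○○○
○●○○●○○
●●●○●○○
●○●○○○○
○○v○○○○
[27] ○○○○○○○
○○○○○○○
○○●●○○○
○●○○●○○
●●●○●○○
●○●○○○○
○<●○○○○
[28] ○○○○○○○
○○○○○○○
○○●●○○○
○●○○●○○
●●●○●○○
●^●○○○○
○●●○○○○
[29] ○○○○○○○
○○○○○○○
○○●●○○○
○●○○●○○
●●●○●○○
●●>○○○○
○●●○○○○
[30] ○○○○○○○
○○○○○○○
○○●●○○○
○●○○●○○
●●^○●○○
●●○○○○○
○●●○○○○
[31] ○○○○○○○
○○○○○○○
○○●●○○○
○●○○●○○
●<○○●○○
●●○○○○○
○●●○○○○
[32] ○○○○○○○
○○○○○○○
○○●●○○○
○●○○●○○
●○○○●○○
●v○○○○○
○●●○○○○
[33] ○○○○○○○
○○○○○○○
○○●●○○○
○●○○●○○
●○○○●○○
●○>○○○○
○●●○○○○
[34] ○○○○○○○
○○○○○○○
○○●●○○○
○●○○●○○
●○○○●○○
●○●○○○○
○●v○○○○
[35] ○○○○○○○
○○○○○○○
○○●●○○○
○●○○●○○
●○○○●○○
●○●○○○○
○●○>○○○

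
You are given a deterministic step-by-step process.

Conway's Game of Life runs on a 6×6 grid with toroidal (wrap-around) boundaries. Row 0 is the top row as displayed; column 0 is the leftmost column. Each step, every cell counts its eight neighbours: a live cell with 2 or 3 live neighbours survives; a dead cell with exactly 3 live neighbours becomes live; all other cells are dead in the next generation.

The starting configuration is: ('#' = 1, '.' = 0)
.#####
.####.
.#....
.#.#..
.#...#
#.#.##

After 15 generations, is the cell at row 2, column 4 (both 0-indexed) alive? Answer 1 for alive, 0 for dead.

t=0: .#####
.####.
.#....
.#.#..
.#...#
#.#.##
t=1: ......
.....#
##..#.
.#....
.#.#.#
......
t=2: ......
#....#
##...#
.#..##
#.#...
......
t=3: ......
.#...#
.#....
..#.#.
##...#
......
t=4: ......
#.....
###...
..#..#
##...#
#.....
t=5: ......
#.....
#.#..#
..#..#
.#...#
##...#
t=6: .#...#
##...#
#....#
..#.##
.##.##
.#...#
t=7: .##.##
.#..#.
......
..#...
.##...
.#...#
t=8: .#####
######
......
.##...
###...
...###
t=9: ......
......
....##
#.#...
#...##
......
t=10: ......
......
.....#
##.#..
##...#
.....#
t=11: ......
......
#.....
.##.#.
.##.##
.....#
t=12: ......
......
.#....
..#.#.
.##.##
#...##
t=13: .....#
......
......
#.#.##
.##...
##.##.
t=14: #...##
......
.....#
#.##.#
......
##.###
t=15: .#.#..
#...#.
#...##
#...##
......
.#.#..

1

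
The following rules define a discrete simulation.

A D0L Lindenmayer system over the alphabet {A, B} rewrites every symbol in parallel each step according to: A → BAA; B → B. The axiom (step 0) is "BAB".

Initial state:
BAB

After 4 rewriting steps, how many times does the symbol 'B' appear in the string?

17

[0] BAB
[1] BBAAB
[2] BBBAABAAB
[3] BBBBAABAABBAABAAB
[4] BBBBBAABAABBAABAABBBAABAABBAABAAB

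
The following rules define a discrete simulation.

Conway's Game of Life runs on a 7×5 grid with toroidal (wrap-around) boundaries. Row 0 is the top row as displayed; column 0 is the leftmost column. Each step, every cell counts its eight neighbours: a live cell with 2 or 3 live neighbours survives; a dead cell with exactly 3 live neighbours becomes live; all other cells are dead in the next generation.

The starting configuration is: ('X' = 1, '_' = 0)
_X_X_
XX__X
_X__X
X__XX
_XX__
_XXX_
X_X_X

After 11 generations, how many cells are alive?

gen 0: _X_X_
XX__X
_X__X
X__XX
_XX__
_XXX_
X_X_X
gen 1: ___X_
_X_XX
_XX__
___XX
_____
____X
X___X
gen 2: __XX_
XX_XX
_X___
__XX_
___XX
X___X
X__XX
gen 3: _____
XX_XX
_X___
__XXX
X_X__
_____
XXX__
gen 4: ___X_
XXX_X
_X___
X_XXX
_XX_X
X_X__
_X___
gen 5: ___XX
XXXXX
_____
____X
_____
X_XX_
_XX__
gen 6: _____
XXX__
_XX__
_____
___XX
__XX_
XX___
gen 7: __X__
X_X__
X_X__
__XX_
__XXX
XXXX_
_XX__
gen 8: __XX_
__XX_
__X_X
_____
X____
X____
X____
gen 9: _XXXX
_X__X
__X__
_____
_____
XX__X
_X__X
gen 10: _X__X
_X__X
_____
_____
X____
_X__X
_____
gen 11: _____
_____
_____
_____
X____
X____
_____

2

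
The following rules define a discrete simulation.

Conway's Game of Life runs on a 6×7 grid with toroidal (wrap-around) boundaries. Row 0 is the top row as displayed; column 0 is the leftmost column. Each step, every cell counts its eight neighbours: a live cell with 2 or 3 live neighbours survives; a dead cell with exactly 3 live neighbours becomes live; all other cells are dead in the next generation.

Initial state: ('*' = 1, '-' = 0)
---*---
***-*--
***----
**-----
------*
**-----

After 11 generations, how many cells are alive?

0) ---*---
***-*--
***----
**-----
------*
**-----
1) ---*---
*------
---*--*
--*---*
------*
*------
2) -------
-------
*-----*
*----**
*-----*
-------
3) -------
-------
*----*-
-*---*-
*----*-
-------
4) -------
-------
------*
**--**-
------*
-------
5) -------
-------
*----**
*----*-
*----**
-------
6) -------
------*
*----*-
-*--*--
*----*-
------*
7) -------
------*
*----**
**--**-
*----**
------*
8) -------
*----**
-*--*--
-*--*--
-*--*--
*----**
9) -------
*----**
-*--*-*
******-
-*--*-*
*----**
10) -------
*----**
-------
-------
-------
*----**
11) -------
------*
------*
-------
------*
------*

4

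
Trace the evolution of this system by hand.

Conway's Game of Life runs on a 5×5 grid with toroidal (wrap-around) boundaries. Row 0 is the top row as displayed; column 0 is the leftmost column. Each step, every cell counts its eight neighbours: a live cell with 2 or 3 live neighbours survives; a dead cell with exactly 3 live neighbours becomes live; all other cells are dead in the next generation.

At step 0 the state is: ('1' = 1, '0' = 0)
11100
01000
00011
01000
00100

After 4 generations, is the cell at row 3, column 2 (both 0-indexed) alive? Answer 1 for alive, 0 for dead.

1

k=0  11100
01000
00011
01000
00100
k=1  10100
01011
10100
00110
10100
k=2  10100
00011
10000
00111
00101
k=3  11100
11011
10100
11101
10101
k=4  00000
00010
00000
00100
00000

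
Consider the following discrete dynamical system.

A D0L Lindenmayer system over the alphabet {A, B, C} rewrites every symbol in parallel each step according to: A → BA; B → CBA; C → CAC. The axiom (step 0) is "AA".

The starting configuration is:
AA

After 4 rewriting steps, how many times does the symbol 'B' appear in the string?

t=0: AA
t=1: BABA
t=2: CBABACBABA
t=3: CACCBABACBABACACCBABACBABA
t=4: CACBACACCACCBABACBABACACCBABACBABACACBACACCACCBABACBABACACCBABACBABA

18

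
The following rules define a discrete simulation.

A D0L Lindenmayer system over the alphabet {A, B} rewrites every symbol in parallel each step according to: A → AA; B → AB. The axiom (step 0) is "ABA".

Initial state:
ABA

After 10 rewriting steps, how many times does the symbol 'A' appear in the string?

3071

0) ABA
1) AAABAA
2) AAAAAAABAAAA
3) AAAAAAAAAAAAAAABAAAAAAAA
4) AAAAAAAAAAAAAAAAAAAAAAAAAAAAAAABAAAAAAAAAAAAAAAA
5) AAAAAAAAAAAAAAAAAAAAAAAAAAAAAAAAAAAAAAAAAAAAAAAAAAAAAAAAAAAAAAABAAAAAAAAAAAAAAAAAAAAAAAAAAAAAAAA
6) AAAAAAAAAAAAAAAAAAAAAAAAAAAAAAAAAAAAAAAAAAAAAAAAAAAAAAAAAA…AAAAAAAAAAAAAAAAAAAAAAAAAAAAAAAAAAAAAAAAAAAAAAAAAAAAAAAAAA  (len 192)
7) AAAAAAAAAAAAAAAAAAAAAAAAAAAAAAAAAAAAAAAAAAAAAAAAAAAAAAAAAA…AAAAAAAAAAAAAAAAAAAAAAAAAAAAAAAAAAAAAAAAAAAAAAAAAAAAAAAAAA  (len 384)
8) AAAAAAAAAAAAAAAAAAAAAAAAAAAAAAAAAAAAAAAAAAAAAAAAAAAAAAAAAA…AAAAAAAAAAAAAAAAAAAAAAAAAAAAAAAAAAAAAAAAAAAAAAAAAAAAAAAAAA  (len 768)
9) AAAAAAAAAAAAAAAAAAAAAAAAAAAAAAAAAAAAAAAAAAAAAAAAAAAAAAAAAA…AAAAAAAAAAAAAAAAAAAAAAAAAAAAAAAAAAAAAAAAAAAAAAAAAAAAAAAAAA  (len 1536)
10) AAAAAAAAAAAAAAAAAAAAAAAAAAAAAAAAAAAAAAAAAAAAAAAAAAAAAAAAAA…AAAAAAAAAAAAAAAAAAAAAAAAAAAAAAAAAAAAAAAAAAAAAAAAAAAAAAAAAA  (len 3072)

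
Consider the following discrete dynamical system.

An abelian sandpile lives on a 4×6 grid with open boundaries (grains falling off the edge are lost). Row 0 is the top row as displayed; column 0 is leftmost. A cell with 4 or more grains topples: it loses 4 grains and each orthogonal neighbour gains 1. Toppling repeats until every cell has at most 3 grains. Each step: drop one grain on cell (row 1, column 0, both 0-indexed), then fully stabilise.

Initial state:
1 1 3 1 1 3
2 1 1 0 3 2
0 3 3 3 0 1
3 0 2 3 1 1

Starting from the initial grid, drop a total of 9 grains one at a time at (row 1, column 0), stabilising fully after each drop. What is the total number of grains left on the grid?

gen 0: 1 1 3 1 1 3
2 1 1 0 3 2
0 3 3 3 0 1
3 0 2 3 1 1
gen 1: 1 1 3 1 1 3
3 1 1 0 3 2
0 3 3 3 0 1
3 0 2 3 1 1
gen 2: 2 1 3 1 1 3
0 2 1 0 3 2
1 3 3 3 0 1
3 0 2 3 1 1
gen 3: 2 1 3 1 1 3
1 2 1 0 3 2
1 3 3 3 0 1
3 0 2 3 1 1
gen 4: 2 1 3 1 1 3
2 2 1 0 3 2
1 3 3 3 0 1
3 0 2 3 1 1
gen 5: 2 1 3 1 1 3
3 2 1 0 3 2
1 3 3 3 0 1
3 0 2 3 1 1
gen 6: 3 1 3 1 1 3
0 3 1 0 3 2
2 3 3 3 0 1
3 0 2 3 1 1
gen 7: 3 1 3 1 1 3
1 3 1 0 3 2
2 3 3 3 0 1
3 0 2 3 1 1
gen 8: 3 1 3 1 1 3
2 3 1 0 3 2
2 3 3 3 0 1
3 0 2 3 1 1
gen 9: 3 1 3 1 1 3
3 3 1 0 3 2
2 3 3 3 0 1
3 0 2 3 1 1

46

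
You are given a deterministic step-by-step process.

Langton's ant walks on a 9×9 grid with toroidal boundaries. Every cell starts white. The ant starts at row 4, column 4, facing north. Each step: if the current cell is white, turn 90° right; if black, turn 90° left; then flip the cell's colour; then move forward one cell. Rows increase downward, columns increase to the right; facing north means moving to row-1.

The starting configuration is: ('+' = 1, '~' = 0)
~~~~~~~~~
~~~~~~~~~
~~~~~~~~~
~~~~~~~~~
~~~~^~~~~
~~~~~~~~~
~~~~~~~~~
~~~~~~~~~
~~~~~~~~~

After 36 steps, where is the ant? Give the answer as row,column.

8,4

k=0  ~~~~~~~~~
~~~~~~~~~
~~~~~~~~~
~~~~~~~~~
~~~~^~~~~
~~~~~~~~~
~~~~~~~~~
~~~~~~~~~
~~~~~~~~~
k=1  ~~~~~~~~~
~~~~~~~~~
~~~~~~~~~
~~~~~~~~~
~~~~+>~~~
~~~~~~~~~
~~~~~~~~~
~~~~~~~~~
~~~~~~~~~
k=2  ~~~~~~~~~
~~~~~~~~~
~~~~~~~~~
~~~~~~~~~
~~~~++~~~
~~~~~v~~~
~~~~~~~~~
~~~~~~~~~
~~~~~~~~~
k=3  ~~~~~~~~~
~~~~~~~~~
~~~~~~~~~
~~~~~~~~~
~~~~++~~~
~~~~<+~~~
~~~~~~~~~
~~~~~~~~~
~~~~~~~~~
k=4  ~~~~~~~~~
~~~~~~~~~
~~~~~~~~~
~~~~~~~~~
~~~~^+~~~
~~~~++~~~
~~~~~~~~~
~~~~~~~~~
~~~~~~~~~
k=5  ~~~~~~~~~
~~~~~~~~~
~~~~~~~~~
~~~~~~~~~
~~~<~+~~~
~~~~++~~~
~~~~~~~~~
~~~~~~~~~
~~~~~~~~~
k=6  ~~~~~~~~~
~~~~~~~~~
~~~~~~~~~
~~~^~~~~~
~~~+~+~~~
~~~~++~~~
~~~~~~~~~
~~~~~~~~~
~~~~~~~~~
k=7  ~~~~~~~~~
~~~~~~~~~
~~~~~~~~~
~~~+>~~~~
~~~+~+~~~
~~~~++~~~
~~~~~~~~~
~~~~~~~~~
~~~~~~~~~
k=8  ~~~~~~~~~
~~~~~~~~~
~~~~~~~~~
~~~++~~~~
~~~+v+~~~
~~~~++~~~
~~~~~~~~~
~~~~~~~~~
~~~~~~~~~
k=9  ~~~~~~~~~
~~~~~~~~~
~~~~~~~~~
~~~++~~~~
~~~<++~~~
~~~~++~~~
~~~~~~~~~
~~~~~~~~~
~~~~~~~~~
k=10  ~~~~~~~~~
~~~~~~~~~
~~~~~~~~~
~~~++~~~~
~~~~++~~~
~~~v++~~~
~~~~~~~~~
~~~~~~~~~
~~~~~~~~~
k=11  ~~~~~~~~~
~~~~~~~~~
~~~~~~~~~
~~~++~~~~
~~~~++~~~
~~<+++~~~
~~~~~~~~~
~~~~~~~~~
~~~~~~~~~
k=12  ~~~~~~~~~
~~~~~~~~~
~~~~~~~~~
~~~++~~~~
~~^~++~~~
~~++++~~~
~~~~~~~~~
~~~~~~~~~
~~~~~~~~~
k=13  ~~~~~~~~~
~~~~~~~~~
~~~~~~~~~
~~~++~~~~
~~+>++~~~
~~++++~~~
~~~~~~~~~
~~~~~~~~~
~~~~~~~~~
k=14  ~~~~~~~~~
~~~~~~~~~
~~~~~~~~~
~~~++~~~~
~~++++~~~
~~+v++~~~
~~~~~~~~~
~~~~~~~~~
~~~~~~~~~
k=15  ~~~~~~~~~
~~~~~~~~~
~~~~~~~~~
~~~++~~~~
~~++++~~~
~~+~>+~~~
~~~~~~~~~
~~~~~~~~~
~~~~~~~~~
k=16  ~~~~~~~~~
~~~~~~~~~
~~~~~~~~~
~~~++~~~~
~~++^+~~~
~~+~~+~~~
~~~~~~~~~
~~~~~~~~~
~~~~~~~~~
k=17  ~~~~~~~~~
~~~~~~~~~
~~~~~~~~~
~~~++~~~~
~~+<~+~~~
~~+~~+~~~
~~~~~~~~~
~~~~~~~~~
~~~~~~~~~
k=18  ~~~~~~~~~
~~~~~~~~~
~~~~~~~~~
~~~++~~~~
~~+~~+~~~
~~+v~+~~~
~~~~~~~~~
~~~~~~~~~
~~~~~~~~~
k=19  ~~~~~~~~~
~~~~~~~~~
~~~~~~~~~
~~~++~~~~
~~+~~+~~~
~~<+~+~~~
~~~~~~~~~
~~~~~~~~~
~~~~~~~~~
k=20  ~~~~~~~~~
~~~~~~~~~
~~~~~~~~~
~~~++~~~~
~~+~~+~~~
~~~+~+~~~
~~v~~~~~~
~~~~~~~~~
~~~~~~~~~
k=21  ~~~~~~~~~
~~~~~~~~~
~~~~~~~~~
~~~++~~~~
~~+~~+~~~
~~~+~+~~~
~<+~~~~~~
~~~~~~~~~
~~~~~~~~~
k=22  ~~~~~~~~~
~~~~~~~~~
~~~~~~~~~
~~~++~~~~
~~+~~+~~~
~^~+~+~~~
~++~~~~~~
~~~~~~~~~
~~~~~~~~~
k=23  ~~~~~~~~~
~~~~~~~~~
~~~~~~~~~
~~~++~~~~
~~+~~+~~~
~+>+~+~~~
~++~~~~~~
~~~~~~~~~
~~~~~~~~~
k=24  ~~~~~~~~~
~~~~~~~~~
~~~~~~~~~
~~~++~~~~
~~+~~+~~~
~+++~+~~~
~+v~~~~~~
~~~~~~~~~
~~~~~~~~~
k=25  ~~~~~~~~~
~~~~~~~~~
~~~~~~~~~
~~~++~~~~
~~+~~+~~~
~+++~+~~~
~+~>~~~~~
~~~~~~~~~
~~~~~~~~~
k=26  ~~~~~~~~~
~~~~~~~~~
~~~~~~~~~
~~~++~~~~
~~+~~+~~~
~+++~+~~~
~+~+~~~~~
~~~v~~~~~
~~~~~~~~~
k=27  ~~~~~~~~~
~~~~~~~~~
~~~~~~~~~
~~~++~~~~
~~+~~+~~~
~+++~+~~~
~+~+~~~~~
~~<+~~~~~
~~~~~~~~~
k=28  ~~~~~~~~~
~~~~~~~~~
~~~~~~~~~
~~~++~~~~
~~+~~+~~~
~+++~+~~~
~+^+~~~~~
~~++~~~~~
~~~~~~~~~
k=29  ~~~~~~~~~
~~~~~~~~~
~~~~~~~~~
~~~++~~~~
~~+~~+~~~
~+++~+~~~
~++>~~~~~
~~++~~~~~
~~~~~~~~~
k=30  ~~~~~~~~~
~~~~~~~~~
~~~~~~~~~
~~~++~~~~
~~+~~+~~~
~++^~+~~~
~++~~~~~~
~~++~~~~~
~~~~~~~~~
k=31  ~~~~~~~~~
~~~~~~~~~
~~~~~~~~~
~~~++~~~~
~~+~~+~~~
~+<~~+~~~
~++~~~~~~
~~++~~~~~
~~~~~~~~~
k=32  ~~~~~~~~~
~~~~~~~~~
~~~~~~~~~
~~~++~~~~
~~+~~+~~~
~+~~~+~~~
~+v~~~~~~
~~++~~~~~
~~~~~~~~~
k=33  ~~~~~~~~~
~~~~~~~~~
~~~~~~~~~
~~~++~~~~
~~+~~+~~~
~+~~~+~~~
~+~>~~~~~
~~++~~~~~
~~~~~~~~~
k=34  ~~~~~~~~~
~~~~~~~~~
~~~~~~~~~
~~~++~~~~
~~+~~+~~~
~+~~~+~~~
~+~+~~~~~
~~+v~~~~~
~~~~~~~~~
k=35  ~~~~~~~~~
~~~~~~~~~
~~~~~~~~~
~~~++~~~~
~~+~~+~~~
~+~~~+~~~
~+~+~~~~~
~~+~>~~~~
~~~~~~~~~
k=36  ~~~~~~~~~
~~~~~~~~~
~~~~~~~~~
~~~++~~~~
~~+~~+~~~
~+~~~+~~~
~+~+~~~~~
~~+~+~~~~
~~~~v~~~~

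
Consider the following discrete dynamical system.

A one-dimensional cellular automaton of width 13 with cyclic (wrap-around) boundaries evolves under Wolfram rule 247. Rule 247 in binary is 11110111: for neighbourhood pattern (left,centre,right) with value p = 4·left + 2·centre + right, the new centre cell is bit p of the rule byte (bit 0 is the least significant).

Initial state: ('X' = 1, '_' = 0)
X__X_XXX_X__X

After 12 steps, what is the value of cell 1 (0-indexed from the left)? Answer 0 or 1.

[0] X__X_XXX_X__X
[1] XXXXX_XXXXXX_
[2] _XXXXX_XXXXXX
[3] X_XXXXX_XXXXX
[4] XX_XXXXX_XXXX
[5] XXX_XXXXX_XXX
[6] XXXX_XXXXX_XX
[7] XXXXX_XXXXX_X
[8] XXXXXX_XXXXX_
[9] _XXXXXX_XXXXX
[10] X_XXXXXX_XXXX
[11] XX_XXXXXX_XXX
[12] XXX_XXXXXX_XX

1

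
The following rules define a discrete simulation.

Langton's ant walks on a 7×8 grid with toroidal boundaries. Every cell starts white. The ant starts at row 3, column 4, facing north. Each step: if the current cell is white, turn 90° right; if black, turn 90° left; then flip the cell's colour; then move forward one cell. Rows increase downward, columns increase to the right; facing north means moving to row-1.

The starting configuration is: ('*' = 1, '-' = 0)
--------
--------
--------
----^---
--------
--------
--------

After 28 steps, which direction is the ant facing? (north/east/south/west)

0) --------
--------
--------
----^---
--------
--------
--------
1) --------
--------
--------
----*>--
--------
--------
--------
2) --------
--------
--------
----**--
-----v--
--------
--------
3) --------
--------
--------
----**--
----<*--
--------
--------
4) --------
--------
--------
----^*--
----**--
--------
--------
5) --------
--------
--------
---<-*--
----**--
--------
--------
6) --------
--------
---^----
---*-*--
----**--
--------
--------
7) --------
--------
---*>---
---*-*--
----**--
--------
--------
8) --------
--------
---**---
---*v*--
----**--
--------
--------
9) --------
--------
---**---
---<**--
----**--
--------
--------
10) --------
--------
---**---
----**--
---v**--
--------
--------
11) --------
--------
---**---
----**--
--<***--
--------
--------
12) --------
--------
---**---
--^-**--
--****--
--------
--------
13) --------
--------
---**---
--*>**--
--****--
--------
--------
14) --------
--------
---**---
--****--
--*v**--
--------
--------
15) --------
--------
---**---
--****--
--*->*--
--------
--------
16) --------
--------
---**---
--**^*--
--*--*--
--------
--------
17) --------
--------
---**---
--*<-*--
--*--*--
--------
--------
18) --------
--------
---**---
--*--*--
--*v-*--
--------
--------
19) --------
--------
---**---
--*--*--
--<*-*--
--------
--------
20) --------
--------
---**---
--*--*--
---*-*--
--v-----
--------
21) --------
--------
---**---
--*--*--
---*-*--
-<*-----
--------
22) --------
--------
---**---
--*--*--
-^-*-*--
-**-----
--------
23) --------
--------
---**---
--*--*--
-*>*-*--
-**-----
--------
24) --------
--------
---**---
--*--*--
-***-*--
-*v-----
--------
25) --------
--------
---**---
--*--*--
-***-*--
-*->----
--------
26) --------
--------
---**---
--*--*--
-***-*--
-*-*----
---v----
27) --------
--------
---**---
--*--*--
-***-*--
-*-*----
--<*----
28) --------
--------
---**---
--*--*--
-***-*--
-*^*----
--**----

north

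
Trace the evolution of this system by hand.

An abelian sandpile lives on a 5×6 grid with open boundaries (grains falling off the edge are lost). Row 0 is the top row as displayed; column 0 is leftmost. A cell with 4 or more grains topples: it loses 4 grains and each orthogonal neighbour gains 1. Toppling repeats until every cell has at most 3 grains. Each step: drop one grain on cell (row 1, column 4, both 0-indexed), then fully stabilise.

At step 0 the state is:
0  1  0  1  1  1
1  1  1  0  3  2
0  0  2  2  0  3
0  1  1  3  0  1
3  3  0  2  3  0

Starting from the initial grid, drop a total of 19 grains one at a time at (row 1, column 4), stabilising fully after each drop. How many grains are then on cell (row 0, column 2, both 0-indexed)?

gen 0: 0  1  0  1  1  1
1  1  1  0  3  2
0  0  2  2  0  3
0  1  1  3  0  1
3  3  0  2  3  0
gen 1: 0  1  0  1  2  1
1  1  1  1  0  3
0  0  2  2  1  3
0  1  1  3  0  1
3  3  0  2  3  0
gen 2: 0  1  0  1  2  1
1  1  1  1  1  3
0  0  2  2  1  3
0  1  1  3  0  1
3  3  0  2  3  0
gen 3: 0  1  0  1  2  1
1  1  1  1  2  3
0  0  2  2  1  3
0  1  1  3  0  1
3  3  0  2  3  0
gen 4: 0  1  0  1  2  1
1  1  1  1  3  3
0  0  2  2  1  3
0  1  1  3  0  1
3  3  0  2  3  0
gen 5: 0  1  0  1  3  2
1  1  1  2  1  1
0  0  2  2  3  0
0  1  1  3  0  2
3  3  0  2  3  0
gen 6: 0  1  0  1  3  2
1  1  1  2  2  1
0  0  2  2  3  0
0  1  1  3  0  2
3  3  0  2  3  0
gen 7: 0  1  0  1  3  2
1  1  1  2  3  1
0  0  2  2  3  0
0  1  1  3  0  2
3  3  0  2  3  0
gen 8: 0  1  0  2  0  3
1  1  1  3  2  2
0  0  2  3  0  1
0  1  1  3  1  2
3  3  0  2  3  0
gen 9: 0  1  0  2  0  3
1  1  1  3  3  2
0  0  2  3  0  1
0  1  1  3  1  2
3  3  0  2  3  0
gen 10: 0  1  0  3  1  3
1  1  2  1  1  3
0  0  3  1  2  1
0  1  2  0  2  2
3  3  0  3  3  0
gen 11: 0  1  0  3  1  3
1  1  2  1  2  3
0  0  3  1  2  1
0  1  2  0  2  2
3  3  0  3  3  0
gen 12: 0  1  0  3  1  3
1  1  2  1  3  3
0  0  3  1  2  1
0  1  2  0  2  2
3  3  0  3  3  0
gen 13: 0  1  0  3  3  0
1  1  2  2  1  1
0  0  3  1  3  2
0  1  2  0  2  2
3  3  0  3  3  0
gen 14: 0  1  0  3  3  0
1  1  2  2  2  1
0  0  3  1  3  2
0  1  2  0  2  2
3  3  0  3  3  0
gen 15: 0  1  0  3  3  0
1  1  2  2  3  1
0  0  3  1  3  2
0  1  2  0  2  2
3  3  0  3  3  0
gen 16: 0  1  1  1  1  1
1  1  3  0  3  2
0  0  3  3  0  3
0  1  2  0  3  2
3  3  0  3  3  0
gen 17: 0  1  1  1  2  1
1  1  3  1  0  3
0  0  3  3  1  3
0  1  2  0  3  2
3  3  0  3  3  0
gen 18: 0  1  1  1  2  1
1  1  3  1  1  3
0  0  3  3  1  3
0  1  2  0  3  2
3  3  0  3  3  0
gen 19: 0  1  1  1  2  1
1  1  3  1  2  3
0  0  3  3  1  3
0  1  2  0  3  2
3  3  0  3  3  0

1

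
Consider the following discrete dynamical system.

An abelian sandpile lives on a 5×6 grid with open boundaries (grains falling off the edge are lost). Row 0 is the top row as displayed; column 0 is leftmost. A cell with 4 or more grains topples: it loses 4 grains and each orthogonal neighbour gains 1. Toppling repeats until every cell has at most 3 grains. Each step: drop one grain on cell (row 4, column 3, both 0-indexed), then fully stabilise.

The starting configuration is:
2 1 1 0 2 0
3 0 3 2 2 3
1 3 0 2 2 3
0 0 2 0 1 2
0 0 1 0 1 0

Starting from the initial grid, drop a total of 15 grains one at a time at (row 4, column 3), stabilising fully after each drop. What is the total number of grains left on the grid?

46

gen 0: 2 1 1 0 2 0
3 0 3 2 2 3
1 3 0 2 2 3
0 0 2 0 1 2
0 0 1 0 1 0
gen 1: 2 1 1 0 2 0
3 0 3 2 2 3
1 3 0 2 2 3
0 0 2 0 1 2
0 0 1 1 1 0
gen 2: 2 1 1 0 2 0
3 0 3 2 2 3
1 3 0 2 2 3
0 0 2 0 1 2
0 0 1 2 1 0
gen 3: 2 1 1 0 2 0
3 0 3 2 2 3
1 3 0 2 2 3
0 0 2 0 1 2
0 0 1 3 1 0
gen 4: 2 1 1 0 2 0
3 0 3 2 2 3
1 3 0 2 2 3
0 0 2 1 1 2
0 0 2 0 2 0
gen 5: 2 1 1 0 2 0
3 0 3 2 2 3
1 3 0 2 2 3
0 0 2 1 1 2
0 0 2 1 2 0
gen 6: 2 1 1 0 2 0
3 0 3 2 2 3
1 3 0 2 2 3
0 0 2 1 1 2
0 0 2 2 2 0
gen 7: 2 1 1 0 2 0
3 0 3 2 2 3
1 3 0 2 2 3
0 0 2 1 1 2
0 0 2 3 2 0
gen 8: 2 1 1 0 2 0
3 0 3 2 2 3
1 3 0 2 2 3
0 0 2 2 1 2
0 0 3 0 3 0
gen 9: 2 1 1 0 2 0
3 0 3 2 2 3
1 3 0 2 2 3
0 0 2 2 1 2
0 0 3 1 3 0
gen 10: 2 1 1 0 2 0
3 0 3 2 2 3
1 3 0 2 2 3
0 0 2 2 1 2
0 0 3 2 3 0
gen 11: 2 1 1 0 2 0
3 0 3 2 2 3
1 3 0 2 2 3
0 0 2 2 1 2
0 0 3 3 3 0
gen 12: 2 1 1 0 2 0
3 0 3 2 2 3
1 3 0 2 2 3
0 0 3 3 2 2
0 1 0 2 0 1
gen 13: 2 1 1 0 2 0
3 0 3 2 2 3
1 3 0 2 2 3
0 0 3 3 2 2
0 1 0 3 0 1
gen 14: 2 1 1 0 2 0
3 0 3 2 2 3
1 3 1 3 2 3
0 1 0 1 3 2
0 1 2 1 1 1
gen 15: 2 1 1 0 2 0
3 0 3 2 2 3
1 3 1 3 2 3
0 1 0 1 3 2
0 1 2 2 1 1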